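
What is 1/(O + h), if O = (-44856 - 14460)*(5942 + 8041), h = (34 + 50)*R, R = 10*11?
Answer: -1/829406388 ≈ -1.2057e-9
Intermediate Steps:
R = 110
h = 9240 (h = (34 + 50)*110 = 84*110 = 9240)
O = -829415628 (O = -59316*13983 = -829415628)
1/(O + h) = 1/(-829415628 + 9240) = 1/(-829406388) = -1/829406388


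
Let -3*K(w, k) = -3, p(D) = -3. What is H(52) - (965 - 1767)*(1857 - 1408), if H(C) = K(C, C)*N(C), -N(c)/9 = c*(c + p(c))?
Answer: 337166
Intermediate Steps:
N(c) = -9*c*(-3 + c) (N(c) = -9*c*(c - 3) = -9*c*(-3 + c))
K(w, k) = 1 (K(w, k) = -⅓*(-3) = 1)
H(C) = 9*C*(3 - C) (H(C) = 1*(9*C*(3 - C)) = 9*C*(3 - C))
H(52) - (965 - 1767)*(1857 - 1408) = 9*52*(3 - 1*52) - (965 - 1767)*(1857 - 1408) = 9*52*(3 - 52) - (-802)*449 = 9*52*(-49) - 1*(-360098) = -22932 + 360098 = 337166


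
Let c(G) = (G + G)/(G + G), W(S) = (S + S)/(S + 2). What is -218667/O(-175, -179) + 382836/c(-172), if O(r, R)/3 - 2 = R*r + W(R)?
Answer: 2122903450779/5545237 ≈ 3.8283e+5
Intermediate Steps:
W(S) = 2*S/(2 + S) (W(S) = (2*S)/(2 + S) = 2*S/(2 + S))
c(G) = 1 (c(G) = (2*G)/((2*G)) = (2*G)*(1/(2*G)) = 1)
O(r, R) = 6 + 3*R*r + 6*R/(2 + R) (O(r, R) = 6 + 3*(R*r + 2*R/(2 + R)) = 6 + (3*R*r + 6*R/(2 + R)) = 6 + 3*R*r + 6*R/(2 + R))
-218667/O(-175, -179) + 382836/c(-172) = -218667*(2 - 179)/(3*(2*(-179) + (2 - 179)*(2 - 179*(-175)))) + 382836/1 = -218667*(-59/(-358 - 177*(2 + 31325))) + 382836*1 = -218667*(-59/(-358 - 177*31327)) + 382836 = -218667*(-59/(-358 - 5544879)) + 382836 = -218667/(3*(-1/177)*(-5545237)) + 382836 = -218667/5545237/59 + 382836 = -218667*59/5545237 + 382836 = -12901353/5545237 + 382836 = 2122903450779/5545237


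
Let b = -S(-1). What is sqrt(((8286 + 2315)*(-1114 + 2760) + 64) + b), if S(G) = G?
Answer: sqrt(17449311) ≈ 4177.2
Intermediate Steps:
b = 1 (b = -1*(-1) = 1)
sqrt(((8286 + 2315)*(-1114 + 2760) + 64) + b) = sqrt(((8286 + 2315)*(-1114 + 2760) + 64) + 1) = sqrt((10601*1646 + 64) + 1) = sqrt((17449246 + 64) + 1) = sqrt(17449310 + 1) = sqrt(17449311)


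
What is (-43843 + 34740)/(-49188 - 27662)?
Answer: 9103/76850 ≈ 0.11845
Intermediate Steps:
(-43843 + 34740)/(-49188 - 27662) = -9103/(-76850) = -9103*(-1/76850) = 9103/76850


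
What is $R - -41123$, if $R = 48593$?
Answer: $89716$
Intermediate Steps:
$R - -41123 = 48593 - -41123 = 48593 + 41123 = 89716$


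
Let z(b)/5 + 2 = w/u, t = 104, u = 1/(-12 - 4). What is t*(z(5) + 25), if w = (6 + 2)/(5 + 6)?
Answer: -49400/11 ≈ -4490.9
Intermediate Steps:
w = 8/11 ≈ 0.72727
u = -1/16 (u = 1/(-16) = -1/16 ≈ -0.062500)
z(b) = -750/11 (z(b) = -10 + 5*(8/(11*(-1/16))) = -10 + 5*((8/11)*(-16)) = -10 + 5*(-128/11) = -10 - 640/11 = -750/11)
t*(z(5) + 25) = 104*(-750/11 + 25) = 104*(-475/11) = -49400/11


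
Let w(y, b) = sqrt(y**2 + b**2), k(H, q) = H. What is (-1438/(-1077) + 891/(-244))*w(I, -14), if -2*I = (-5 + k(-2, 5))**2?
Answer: -4261145*sqrt(65)/525576 ≈ -65.365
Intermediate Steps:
I = -49/2 (I = -(-5 - 2)**2/2 = -1/2*(-7)**2 = -1/2*49 = -49/2 ≈ -24.500)
w(y, b) = sqrt(b**2 + y**2)
(-1438/(-1077) + 891/(-244))*w(I, -14) = (-1438/(-1077) + 891/(-244))*sqrt((-14)**2 + (-49/2)**2) = (-1438*(-1/1077) + 891*(-1/244))*sqrt(196 + 2401/4) = (1438/1077 - 891/244)*sqrt(3185/4) = -4261145*sqrt(65)/525576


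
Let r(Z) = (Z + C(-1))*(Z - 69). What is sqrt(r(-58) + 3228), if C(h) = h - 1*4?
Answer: sqrt(11229) ≈ 105.97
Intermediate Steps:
C(h) = -4 + h (C(h) = h - 4 = -4 + h)
r(Z) = (-69 + Z)*(-5 + Z) (r(Z) = (Z + (-4 - 1))*(Z - 69) = (Z - 5)*(-69 + Z) = (-5 + Z)*(-69 + Z) = (-69 + Z)*(-5 + Z))
sqrt(r(-58) + 3228) = sqrt((345 + (-58)**2 - 74*(-58)) + 3228) = sqrt((345 + 3364 + 4292) + 3228) = sqrt(8001 + 3228) = sqrt(11229)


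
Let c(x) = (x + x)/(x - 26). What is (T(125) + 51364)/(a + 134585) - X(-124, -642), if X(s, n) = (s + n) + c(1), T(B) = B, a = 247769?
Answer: 7324131033/9558850 ≈ 766.21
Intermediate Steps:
c(x) = 2*x/(-26 + x) (c(x) = (2*x)/(-26 + x) = 2*x/(-26 + x))
X(s, n) = -2/25 + n + s (X(s, n) = (s + n) + 2*1/(-26 + 1) = (n + s) + 2*1/(-25) = (n + s) + 2*1*(-1/25) = (n + s) - 2/25 = -2/25 + n + s)
(T(125) + 51364)/(a + 134585) - X(-124, -642) = (125 + 51364)/(247769 + 134585) - (-2/25 - 642 - 124) = 51489/382354 - 1*(-19152/25) = 51489*(1/382354) + 19152/25 = 51489/382354 + 19152/25 = 7324131033/9558850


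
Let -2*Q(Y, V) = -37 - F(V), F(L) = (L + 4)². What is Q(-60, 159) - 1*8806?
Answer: 4497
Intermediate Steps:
F(L) = (4 + L)²
Q(Y, V) = 37/2 + (4 + V)²/2 (Q(Y, V) = -(-37 - (4 + V)²)/2 = 37/2 + (4 + V)²/2)
Q(-60, 159) - 1*8806 = (37/2 + (4 + 159)²/2) - 1*8806 = (37/2 + (½)*163²) - 8806 = (37/2 + (½)*26569) - 8806 = (37/2 + 26569/2) - 8806 = 13303 - 8806 = 4497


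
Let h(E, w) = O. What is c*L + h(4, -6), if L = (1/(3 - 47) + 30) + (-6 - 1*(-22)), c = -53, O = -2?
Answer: -107307/44 ≈ -2438.8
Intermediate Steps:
h(E, w) = -2
L = 2023/44 (L = (1/(-44) + 30) + (-6 + 22) = (-1/44 + 30) + 16 = 1319/44 + 16 = 2023/44 ≈ 45.977)
c*L + h(4, -6) = -53*2023/44 - 2 = -107219/44 - 2 = -107307/44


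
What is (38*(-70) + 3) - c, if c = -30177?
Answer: 27520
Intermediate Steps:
(38*(-70) + 3) - c = (38*(-70) + 3) - 1*(-30177) = (-2660 + 3) + 30177 = -2657 + 30177 = 27520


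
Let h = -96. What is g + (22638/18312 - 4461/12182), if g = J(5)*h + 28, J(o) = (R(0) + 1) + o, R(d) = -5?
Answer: -178275417/2655676 ≈ -67.130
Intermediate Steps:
J(o) = -4 + o (J(o) = (-5 + 1) + o = -4 + o)
g = -68 (g = (-4 + 5)*(-96) + 28 = 1*(-96) + 28 = -96 + 28 = -68)
g + (22638/18312 - 4461/12182) = -68 + (22638/18312 - 4461/12182) = -68 + (22638*(1/18312) - 4461*1/12182) = -68 + (539/436 - 4461/12182) = -68 + 2310551/2655676 = -178275417/2655676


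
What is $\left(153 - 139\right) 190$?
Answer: $2660$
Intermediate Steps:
$\left(153 - 139\right) 190 = 14 \cdot 190 = 2660$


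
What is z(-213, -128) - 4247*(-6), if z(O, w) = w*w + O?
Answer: 41653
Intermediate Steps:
z(O, w) = O + w² (z(O, w) = w² + O = O + w²)
z(-213, -128) - 4247*(-6) = (-213 + (-128)²) - 4247*(-6) = (-213 + 16384) + 25482 = 16171 + 25482 = 41653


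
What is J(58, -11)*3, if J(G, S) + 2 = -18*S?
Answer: 588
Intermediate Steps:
J(G, S) = -2 - 18*S
J(58, -11)*3 = (-2 - 18*(-11))*3 = (-2 + 198)*3 = 196*3 = 588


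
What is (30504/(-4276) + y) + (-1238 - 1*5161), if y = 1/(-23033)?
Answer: -157733601250/24622277 ≈ -6406.1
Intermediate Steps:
y = -1/23033 ≈ -4.3416e-5
(30504/(-4276) + y) + (-1238 - 1*5161) = (30504/(-4276) - 1/23033) + (-1238 - 1*5161) = (30504*(-1/4276) - 1/23033) + (-1238 - 5161) = (-7626/1069 - 1/23033) - 6399 = -175650727/24622277 - 6399 = -157733601250/24622277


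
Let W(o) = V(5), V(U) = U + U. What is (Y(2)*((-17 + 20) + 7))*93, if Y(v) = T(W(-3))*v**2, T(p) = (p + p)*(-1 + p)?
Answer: 669600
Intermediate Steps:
V(U) = 2*U
W(o) = 10 (W(o) = 2*5 = 10)
T(p) = 2*p*(-1 + p) (T(p) = (2*p)*(-1 + p) = 2*p*(-1 + p))
Y(v) = 180*v**2 (Y(v) = (2*10*(-1 + 10))*v**2 = (2*10*9)*v**2 = 180*v**2)
(Y(2)*((-17 + 20) + 7))*93 = ((180*2**2)*((-17 + 20) + 7))*93 = ((180*4)*(3 + 7))*93 = (720*10)*93 = 7200*93 = 669600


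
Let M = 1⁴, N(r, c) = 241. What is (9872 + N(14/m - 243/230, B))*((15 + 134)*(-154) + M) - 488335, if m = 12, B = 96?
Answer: -232531120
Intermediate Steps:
M = 1
(9872 + N(14/m - 243/230, B))*((15 + 134)*(-154) + M) - 488335 = (9872 + 241)*((15 + 134)*(-154) + 1) - 488335 = 10113*(149*(-154) + 1) - 488335 = 10113*(-22946 + 1) - 488335 = 10113*(-22945) - 488335 = -232042785 - 488335 = -232531120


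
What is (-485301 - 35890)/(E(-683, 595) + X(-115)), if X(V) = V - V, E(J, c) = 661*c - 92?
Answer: -521191/393203 ≈ -1.3255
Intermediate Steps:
E(J, c) = -92 + 661*c
X(V) = 0
(-485301 - 35890)/(E(-683, 595) + X(-115)) = (-485301 - 35890)/((-92 + 661*595) + 0) = -521191/((-92 + 393295) + 0) = -521191/(393203 + 0) = -521191/393203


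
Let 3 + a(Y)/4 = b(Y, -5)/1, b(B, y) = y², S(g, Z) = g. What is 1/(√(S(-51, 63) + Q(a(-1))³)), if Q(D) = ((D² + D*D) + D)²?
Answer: √571209763915599132795861/2856048819577995663979305 ≈ 2.6463e-13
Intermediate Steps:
a(Y) = 88 (a(Y) = -12 + 4*((-5)²/1) = -12 + 4*(25*1) = -12 + 4*25 = -12 + 100 = 88)
Q(D) = (D + 2*D²)² (Q(D) = ((D² + D²) + D)² = (2*D² + D)² = (D + 2*D²)²)
1/(√(S(-51, 63) + Q(a(-1))³)) = 1/(√(-51 + (88²*(1 + 2*88)²)³)) = 1/(√(-51 + (7744*(1 + 176)²)³)) = 1/(√(-51 + (7744*177²)³)) = 1/(√(-51 + (7744*31329)³)) = 1/(√(-51 + 242611776³)) = 1/(√(-51 + 14280244097889978319896576)) = 1/(√14280244097889978319896525) = 1/(5*√571209763915599132795861) = √571209763915599132795861/2856048819577995663979305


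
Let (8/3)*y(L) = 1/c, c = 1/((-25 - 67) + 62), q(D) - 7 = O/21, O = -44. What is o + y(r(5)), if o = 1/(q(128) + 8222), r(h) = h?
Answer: -7774341/691060 ≈ -11.250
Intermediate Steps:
q(D) = 103/21 (q(D) = 7 - 44/21 = 103/21)
o = 21/172765 (o = 1/(103/21 + 8222) = 1/(172765/21) = 21/172765 ≈ 0.00012155)
c = -1/30 (c = 1/(-92 + 62) = 1/(-30) = -1/30 ≈ -0.033333)
y(L) = -45/4 (y(L) = 3/(8*(-1/30)) = (3/8)*(-30) = -45/4)
o + y(r(5)) = 21/172765 - 45/4 = -7774341/691060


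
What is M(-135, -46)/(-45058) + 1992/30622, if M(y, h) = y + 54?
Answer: 46117959/689883038 ≈ 0.066849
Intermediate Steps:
M(y, h) = 54 + y
M(-135, -46)/(-45058) + 1992/30622 = (54 - 135)/(-45058) + 1992/30622 = -81*(-1/45058) + 1992*(1/30622) = 81/45058 + 996/15311 = 46117959/689883038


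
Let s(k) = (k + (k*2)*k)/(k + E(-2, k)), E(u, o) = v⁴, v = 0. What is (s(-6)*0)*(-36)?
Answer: 0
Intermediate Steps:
E(u, o) = 0 (E(u, o) = 0⁴ = 0)
s(k) = (k + 2*k²)/k (s(k) = (k + (k*2)*k)/(k + 0) = (k + (2*k)*k)/k = (k + 2*k²)/k)
(s(-6)*0)*(-36) = ((1 + 2*(-6))*0)*(-36) = ((1 - 12)*0)*(-36) = -11*0*(-36) = 0*(-36) = 0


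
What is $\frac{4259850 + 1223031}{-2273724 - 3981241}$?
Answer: $- \frac{5482881}{6254965} \approx -0.87656$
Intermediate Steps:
$\frac{4259850 + 1223031}{-2273724 - 3981241} = \frac{5482881}{-6254965} = 5482881 \left(- \frac{1}{6254965}\right) = - \frac{5482881}{6254965}$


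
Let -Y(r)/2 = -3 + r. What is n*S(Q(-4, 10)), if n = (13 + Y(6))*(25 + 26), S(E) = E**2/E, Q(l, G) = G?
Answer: 3570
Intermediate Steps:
Y(r) = 6 - 2*r (Y(r) = -2*(-3 + r) = 6 - 2*r)
S(E) = E
n = 357 (n = (13 + (6 - 2*6))*(25 + 26) = (13 + (6 - 12))*51 = (13 - 6)*51 = 7*51 = 357)
n*S(Q(-4, 10)) = 357*10 = 3570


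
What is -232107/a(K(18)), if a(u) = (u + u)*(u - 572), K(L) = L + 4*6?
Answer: 77369/14840 ≈ 5.2135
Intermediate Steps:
K(L) = 24 + L (K(L) = L + 24 = 24 + L)
a(u) = 2*u*(-572 + u) (a(u) = (2*u)*(-572 + u) = 2*u*(-572 + u))
-232107/a(K(18)) = -232107*1/(2*(-572 + (24 + 18))*(24 + 18)) = -232107*1/(84*(-572 + 42)) = -232107/(2*42*(-530)) = -232107/(-44520) = -232107*(-1/44520) = 77369/14840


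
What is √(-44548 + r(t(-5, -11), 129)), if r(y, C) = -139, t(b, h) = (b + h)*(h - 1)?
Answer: I*√44687 ≈ 211.39*I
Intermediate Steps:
t(b, h) = (-1 + h)*(b + h) (t(b, h) = (b + h)*(-1 + h) = (-1 + h)*(b + h))
√(-44548 + r(t(-5, -11), 129)) = √(-44548 - 139) = √(-44687) = I*√44687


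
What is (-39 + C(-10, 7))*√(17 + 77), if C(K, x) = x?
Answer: -32*√94 ≈ -310.25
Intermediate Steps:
(-39 + C(-10, 7))*√(17 + 77) = (-39 + 7)*√(17 + 77) = -32*√94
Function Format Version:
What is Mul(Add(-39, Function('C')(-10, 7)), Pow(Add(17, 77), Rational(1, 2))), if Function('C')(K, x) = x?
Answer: Mul(-32, Pow(94, Rational(1, 2))) ≈ -310.25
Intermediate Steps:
Mul(Add(-39, Function('C')(-10, 7)), Pow(Add(17, 77), Rational(1, 2))) = Mul(Add(-39, 7), Pow(Add(17, 77), Rational(1, 2))) = Mul(-32, Pow(94, Rational(1, 2)))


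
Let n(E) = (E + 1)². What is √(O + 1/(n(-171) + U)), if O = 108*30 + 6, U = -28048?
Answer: √589071309/426 ≈ 56.974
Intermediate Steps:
n(E) = (1 + E)²
O = 3246 (O = 3240 + 6 = 3246)
√(O + 1/(n(-171) + U)) = √(3246 + 1/((1 - 171)² - 28048)) = √(3246 + 1/((-170)² - 28048)) = √(3246 + 1/(28900 - 28048)) = √(3246 + 1/852) = √(2765593/852) = √589071309/426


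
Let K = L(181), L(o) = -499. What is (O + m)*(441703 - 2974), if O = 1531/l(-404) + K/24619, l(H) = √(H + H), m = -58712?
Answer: -634152596790483/24619 - 671694099*I*√202/404 ≈ -2.5759e+10 - 2.363e+7*I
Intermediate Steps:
K = -499
l(H) = √2*√H (l(H) = √(2*H) = √2*√H)
O = -499/24619 - 1531*I*√202/404 (O = 1531/((√2*√(-404))) - 499/24619 = 1531/((√2*(2*I*√101))) - 499*1/24619 = 1531/((2*I*√202)) - 499/24619 = 1531*(-I*√202/404) - 499/24619 = -1531*I*√202/404 - 499/24619 = -499/24619 - 1531*I*√202/404 ≈ -0.020269 - 53.86*I)
(O + m)*(441703 - 2974) = ((-499/24619 - 1531*I*√202/404) - 58712)*(441703 - 2974) = (-1445431227/24619 - 1531*I*√202/404)*438729 = -634152596790483/24619 - 671694099*I*√202/404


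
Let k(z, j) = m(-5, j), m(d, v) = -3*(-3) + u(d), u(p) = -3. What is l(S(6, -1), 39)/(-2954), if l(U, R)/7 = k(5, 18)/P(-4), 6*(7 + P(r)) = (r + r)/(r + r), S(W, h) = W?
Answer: 18/8651 ≈ 0.0020807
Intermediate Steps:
m(d, v) = 6 (m(d, v) = -3*(-3) - 3 = 9 - 3 = 6)
k(z, j) = 6
P(r) = -41/6 (P(r) = -7 + ((r + r)/(r + r))/6 = -7 + ((2*r)/((2*r)))/6 = -7 + ((2*r)*(1/(2*r)))/6 = -7 + (1/6)*1 = -7 + 1/6 = -41/6)
l(U, R) = -252/41 (l(U, R) = 7*(6/(-41/6)) = 7*(6*(-6/41)) = 7*(-36/41) = -252/41)
l(S(6, -1), 39)/(-2954) = -252/41/(-2954) = -252/41*(-1/2954) = 18/8651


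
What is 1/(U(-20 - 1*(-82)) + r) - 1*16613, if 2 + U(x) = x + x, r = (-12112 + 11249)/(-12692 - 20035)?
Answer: -66344929714/3993557 ≈ -16613.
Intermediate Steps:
r = 863/32727 (r = -863/(-32727) = -863*(-1/32727) = 863/32727 ≈ 0.026370)
U(x) = -2 + 2*x (U(x) = -2 + (x + x) = -2 + 2*x)
1/(U(-20 - 1*(-82)) + r) - 1*16613 = 1/((-2 + 2*(-20 - 1*(-82))) + 863/32727) - 1*16613 = 1/((-2 + 2*(-20 + 82)) + 863/32727) - 16613 = 1/((-2 + 2*62) + 863/32727) - 16613 = 1/((-2 + 124) + 863/32727) - 16613 = 1/(122 + 863/32727) - 16613 = 1/(3993557/32727) - 16613 = 32727/3993557 - 16613 = -66344929714/3993557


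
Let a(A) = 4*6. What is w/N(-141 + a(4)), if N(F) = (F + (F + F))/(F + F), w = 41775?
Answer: 27850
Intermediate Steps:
a(A) = 24
N(F) = 3/2 (N(F) = (F + 2*F)/((2*F)) = (3*F)*(1/(2*F)) = 3/2)
w/N(-141 + a(4)) = 41775/(3/2) = 41775*(⅔) = 27850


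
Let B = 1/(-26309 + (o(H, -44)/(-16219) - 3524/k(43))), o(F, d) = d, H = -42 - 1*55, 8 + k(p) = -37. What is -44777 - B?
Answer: -857237639691788/19144597459 ≈ -44777.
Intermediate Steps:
k(p) = -45 (k(p) = -8 - 37 = -45)
H = -97 (H = -42 - 55 = -97)
B = -729855/19144597459 (B = 1/(-26309 + (-44/(-16219) - 3524/(-45))) = 1/(-26309 + (-44*(-1/16219) - 3524*(-1/45))) = 1/(-26309 + (44/16219 + 3524/45)) = 1/(-26309 + 57157736/729855) = 1/(-19144597459/729855) = -729855/19144597459 ≈ -3.8123e-5)
-44777 - B = -44777 - 1*(-729855/19144597459) = -44777 + 729855/19144597459 = -857237639691788/19144597459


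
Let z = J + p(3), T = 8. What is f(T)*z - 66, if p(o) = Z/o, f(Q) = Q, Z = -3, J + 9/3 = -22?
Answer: -274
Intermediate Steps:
J = -25 (J = -3 - 22 = -25)
p(o) = -3/o
z = -26 (z = -25 - 3/3 = -25 - 3*1/3 = -25 - 1 = -26)
f(T)*z - 66 = 8*(-26) - 66 = -208 - 66 = -274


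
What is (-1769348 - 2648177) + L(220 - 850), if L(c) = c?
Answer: -4418155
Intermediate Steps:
(-1769348 - 2648177) + L(220 - 850) = (-1769348 - 2648177) + (220 - 850) = -4417525 - 630 = -4418155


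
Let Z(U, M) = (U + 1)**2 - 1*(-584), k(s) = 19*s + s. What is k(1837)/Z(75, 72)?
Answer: 1837/318 ≈ 5.7767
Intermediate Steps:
k(s) = 20*s
Z(U, M) = 584 + (1 + U)**2 (Z(U, M) = (1 + U)**2 + 584 = 584 + (1 + U)**2)
k(1837)/Z(75, 72) = (20*1837)/(584 + (1 + 75)**2) = 36740/(584 + 76**2) = 36740/(584 + 5776) = 36740/6360 = 36740*(1/6360) = 1837/318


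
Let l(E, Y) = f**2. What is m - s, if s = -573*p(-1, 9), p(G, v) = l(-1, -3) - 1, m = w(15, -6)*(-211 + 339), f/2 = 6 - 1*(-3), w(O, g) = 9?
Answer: 186231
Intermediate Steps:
f = 18 (f = 2*(6 - 1*(-3)) = 2*(6 + 3) = 2*9 = 18)
l(E, Y) = 324 (l(E, Y) = 18**2 = 324)
m = 1152 (m = 9*(-211 + 339) = 9*128 = 1152)
p(G, v) = 323 (p(G, v) = 324 - 1 = 323)
s = -185079 (s = -573*323 = -185079)
m - s = 1152 - 1*(-185079) = 1152 + 185079 = 186231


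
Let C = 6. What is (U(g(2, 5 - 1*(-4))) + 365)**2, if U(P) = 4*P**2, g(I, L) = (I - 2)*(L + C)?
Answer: 133225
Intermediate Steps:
g(I, L) = (-2 + I)*(6 + L) (g(I, L) = (I - 2)*(L + 6) = (-2 + I)*(6 + L))
(U(g(2, 5 - 1*(-4))) + 365)**2 = (4*(-12 - 2*(5 - 1*(-4)) + 6*2 + 2*(5 - 1*(-4)))**2 + 365)**2 = (4*(-12 - 2*(5 + 4) + 12 + 2*(5 + 4))**2 + 365)**2 = (4*(-12 - 2*9 + 12 + 2*9)**2 + 365)**2 = (4*(-12 - 18 + 12 + 18)**2 + 365)**2 = (4*0**2 + 365)**2 = (4*0 + 365)**2 = (0 + 365)**2 = 365**2 = 133225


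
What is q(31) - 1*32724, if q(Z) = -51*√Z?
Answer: -32724 - 51*√31 ≈ -33008.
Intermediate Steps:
q(31) - 1*32724 = -51*√31 - 1*32724 = -51*√31 - 32724 = -32724 - 51*√31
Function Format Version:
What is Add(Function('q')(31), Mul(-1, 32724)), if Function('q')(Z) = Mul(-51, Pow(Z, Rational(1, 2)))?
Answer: Add(-32724, Mul(-51, Pow(31, Rational(1, 2)))) ≈ -33008.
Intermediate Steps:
Add(Function('q')(31), Mul(-1, 32724)) = Add(Mul(-51, Pow(31, Rational(1, 2))), Mul(-1, 32724)) = Add(Mul(-51, Pow(31, Rational(1, 2))), -32724) = Add(-32724, Mul(-51, Pow(31, Rational(1, 2))))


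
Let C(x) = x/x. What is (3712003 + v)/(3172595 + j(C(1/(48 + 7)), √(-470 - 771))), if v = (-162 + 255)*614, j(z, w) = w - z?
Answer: 11957839908370/10065352690077 - 3769105*I*√1241/10065352690077 ≈ 1.188 - 1.3192e-5*I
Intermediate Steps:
C(x) = 1
v = 57102 (v = 93*614 = 57102)
(3712003 + v)/(3172595 + j(C(1/(48 + 7)), √(-470 - 771))) = (3712003 + 57102)/(3172595 + (√(-470 - 771) - 1*1)) = 3769105/(3172595 + (√(-1241) - 1)) = 3769105/(3172595 + (I*√1241 - 1)) = 3769105/(3172595 + (-1 + I*√1241)) = 3769105/(3172594 + I*√1241)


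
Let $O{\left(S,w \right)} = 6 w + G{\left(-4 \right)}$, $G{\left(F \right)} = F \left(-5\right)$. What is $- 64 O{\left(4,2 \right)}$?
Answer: $-2048$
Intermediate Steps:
$G{\left(F \right)} = - 5 F$
$O{\left(S,w \right)} = 20 + 6 w$ ($O{\left(S,w \right)} = 6 w - -20 = 6 w + 20 = 20 + 6 w$)
$- 64 O{\left(4,2 \right)} = - 64 \left(20 + 6 \cdot 2\right) = - 64 \left(20 + 12\right) = \left(-64\right) 32 = -2048$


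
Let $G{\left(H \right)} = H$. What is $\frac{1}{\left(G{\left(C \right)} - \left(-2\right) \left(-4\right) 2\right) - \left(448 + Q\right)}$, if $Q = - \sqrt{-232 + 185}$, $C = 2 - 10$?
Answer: $- \frac{472}{222831} - \frac{i \sqrt{47}}{222831} \approx -0.0021182 - 3.0766 \cdot 10^{-5} i$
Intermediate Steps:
$C = -8$
$Q = - i \sqrt{47}$ ($Q = - \sqrt{-47} = - i \sqrt{47} \approx - 6.8557 i$)
$\frac{1}{\left(G{\left(C \right)} - \left(-2\right) \left(-4\right) 2\right) - \left(448 + Q\right)} = \frac{1}{\left(-8 - \left(-2\right) \left(-4\right) 2\right) - \left(448 - i \sqrt{47}\right)} = \frac{1}{\left(-8 - 8 \cdot 2\right) - \left(448 - i \sqrt{47}\right)} = \frac{1}{\left(-8 - 16\right) - \left(448 - i \sqrt{47}\right)} = \frac{1}{-24 - \left(448 - i \sqrt{47}\right)} = \frac{1}{-472 + i \sqrt{47}}$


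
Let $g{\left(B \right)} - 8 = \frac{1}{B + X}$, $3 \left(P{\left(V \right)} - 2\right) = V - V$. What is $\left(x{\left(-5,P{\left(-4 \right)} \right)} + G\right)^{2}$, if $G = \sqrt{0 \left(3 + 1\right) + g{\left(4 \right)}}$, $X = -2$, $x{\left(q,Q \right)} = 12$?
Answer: $\frac{\left(24 + \sqrt{34}\right)^{2}}{4} \approx 222.47$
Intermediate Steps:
$P{\left(V \right)} = 2$ ($P{\left(V \right)} = 2 + \frac{V - V}{3} = 2 + \frac{1}{3} \cdot 0 = 2 + 0 = 2$)
$g{\left(B \right)} = 8 + \frac{1}{-2 + B}$ ($g{\left(B \right)} = 8 + \frac{1}{B - 2} = 8 + \frac{1}{-2 + B}$)
$G = \frac{\sqrt{34}}{2}$ ($G = \sqrt{0 \left(3 + 1\right) + \frac{-15 + 8 \cdot 4}{-2 + 4}} = \sqrt{0 \cdot 4 + \frac{-15 + 32}{2}} = \sqrt{0 + \frac{1}{2} \cdot 17} = \sqrt{0 + \frac{17}{2}} = \sqrt{\frac{17}{2}} = \frac{\sqrt{34}}{2} \approx 2.9155$)
$\left(x{\left(-5,P{\left(-4 \right)} \right)} + G\right)^{2} = \left(12 + \frac{\sqrt{34}}{2}\right)^{2}$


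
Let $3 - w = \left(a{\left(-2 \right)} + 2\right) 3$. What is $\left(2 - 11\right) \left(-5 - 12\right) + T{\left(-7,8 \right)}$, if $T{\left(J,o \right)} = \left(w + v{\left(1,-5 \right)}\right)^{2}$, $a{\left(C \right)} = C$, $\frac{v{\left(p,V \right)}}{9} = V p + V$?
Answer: $7722$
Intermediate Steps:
$v{\left(p,V \right)} = 9 V + 9 V p$ ($v{\left(p,V \right)} = 9 \left(V p + V\right) = 9 \left(V + V p\right) = 9 V + 9 V p$)
$w = 3$ ($w = 3 - \left(-2 + 2\right) 3 = 3 - 0 \cdot 3 = 3 - 0 = 3 + 0 = 3$)
$T{\left(J,o \right)} = 7569$ ($T{\left(J,o \right)} = \left(3 + 9 \left(-5\right) \left(1 + 1\right)\right)^{2} = \left(3 + 9 \left(-5\right) 2\right)^{2} = \left(3 - 90\right)^{2} = \left(-87\right)^{2} = 7569$)
$\left(2 - 11\right) \left(-5 - 12\right) + T{\left(-7,8 \right)} = \left(2 - 11\right) \left(-5 - 12\right) + 7569 = \left(-9\right) \left(-17\right) + 7569 = 153 + 7569 = 7722$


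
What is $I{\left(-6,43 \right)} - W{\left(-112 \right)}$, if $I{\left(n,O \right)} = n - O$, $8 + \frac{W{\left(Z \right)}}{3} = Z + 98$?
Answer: $17$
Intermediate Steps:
$W{\left(Z \right)} = 270 + 3 Z$ ($W{\left(Z \right)} = -24 + 3 \left(Z + 98\right) = -24 + 3 \left(98 + Z\right) = -24 + \left(294 + 3 Z\right) = 270 + 3 Z$)
$I{\left(-6,43 \right)} - W{\left(-112 \right)} = \left(-6 - 43\right) - \left(270 + 3 \left(-112\right)\right) = \left(-6 - 43\right) - \left(270 - 336\right) = -49 - -66 = -49 + 66 = 17$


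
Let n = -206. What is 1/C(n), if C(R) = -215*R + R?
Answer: 1/44084 ≈ 2.2684e-5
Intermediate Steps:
C(R) = -214*R
1/C(n) = 1/(-214*(-206)) = 1/44084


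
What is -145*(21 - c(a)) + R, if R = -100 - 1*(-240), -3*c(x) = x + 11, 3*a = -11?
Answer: -29335/9 ≈ -3259.4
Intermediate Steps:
a = -11/3 (a = (⅓)*(-11) = -11/3 ≈ -3.6667)
c(x) = -11/3 - x/3 (c(x) = -(x + 11)/3 = -(11 + x)/3 = -11/3 - x/3)
R = 140 (R = -100 + 240 = 140)
-145*(21 - c(a)) + R = -145*(21 - (-11/3 - ⅓*(-11/3))) + 140 = -145*(21 - (-11/3 + 11/9)) + 140 = -145*(21 - 1*(-22/9)) + 140 = -145*(21 + 22/9) + 140 = -145*211/9 + 140 = -30595/9 + 140 = -29335/9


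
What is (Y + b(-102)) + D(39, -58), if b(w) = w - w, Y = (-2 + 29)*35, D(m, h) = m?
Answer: 984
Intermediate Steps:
Y = 945 (Y = 27*35 = 945)
b(w) = 0
(Y + b(-102)) + D(39, -58) = (945 + 0) + 39 = 945 + 39 = 984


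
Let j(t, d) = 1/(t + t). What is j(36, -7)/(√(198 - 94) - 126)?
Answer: -7/63088 - √26/567792 ≈ -0.00011994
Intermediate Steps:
j(t, d) = 1/(2*t)
j(36, -7)/(√(198 - 94) - 126) = ((½)/36)/(√(198 - 94) - 126) = ((½)*(1/36))/(√104 - 126) = 1/(72*(2*√26 - 126)) = 1/(72*(-126 + 2*√26))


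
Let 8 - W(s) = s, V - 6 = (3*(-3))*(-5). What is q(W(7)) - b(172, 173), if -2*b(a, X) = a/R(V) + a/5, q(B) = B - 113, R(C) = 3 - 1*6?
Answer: -1852/15 ≈ -123.47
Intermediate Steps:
V = 51 (V = 6 + (3*(-3))*(-5) = 6 - 9*(-5) = 6 + 45 = 51)
W(s) = 8 - s
R(C) = -3 (R(C) = 3 - 6 = -3)
q(B) = -113 + B
b(a, X) = a/15 (b(a, X) = -(a/(-3) + a/5)/2 = -(a*(-⅓) + a*(⅕))/2 = -(-a/3 + a/5)/2 = -(-1)*a/15 = a/15)
q(W(7)) - b(172, 173) = (-113 + (8 - 1*7)) - 172/15 = (-113 + (8 - 7)) - 1*172/15 = (-113 + 1) - 172/15 = -112 - 172/15 = -1852/15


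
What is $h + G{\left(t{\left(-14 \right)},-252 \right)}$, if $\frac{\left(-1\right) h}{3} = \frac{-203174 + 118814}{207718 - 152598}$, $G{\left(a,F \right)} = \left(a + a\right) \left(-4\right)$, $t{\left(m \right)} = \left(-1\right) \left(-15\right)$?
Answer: $- \frac{159033}{1378} \approx -115.41$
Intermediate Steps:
$t{\left(m \right)} = 15$
$G{\left(a,F \right)} = - 8 a$ ($G{\left(a,F \right)} = 2 a \left(-4\right) = - 8 a$)
$h = \frac{6327}{1378}$ ($h = - 3 \frac{-203174 + 118814}{207718 - 152598} = - 3 \left(- \frac{84360}{55120}\right) = - 3 \left(\left(-84360\right) \frac{1}{55120}\right) = \left(-3\right) \left(- \frac{2109}{1378}\right) = \frac{6327}{1378} \approx 4.5914$)
$h + G{\left(t{\left(-14 \right)},-252 \right)} = \frac{6327}{1378} - 120 = - \frac{159033}{1378}$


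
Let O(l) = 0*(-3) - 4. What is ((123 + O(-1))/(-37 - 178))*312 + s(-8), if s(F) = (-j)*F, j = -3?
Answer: -42288/215 ≈ -196.69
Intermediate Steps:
O(l) = -4 (O(l) = 0 - 4 = -4)
s(F) = 3*F (s(F) = (-1*(-3))*F = 3*F)
((123 + O(-1))/(-37 - 178))*312 + s(-8) = ((123 - 4)/(-37 - 178))*312 + 3*(-8) = (119/(-215))*312 - 24 = (119*(-1/215))*312 - 24 = -119/215*312 - 24 = -37128/215 - 24 = -42288/215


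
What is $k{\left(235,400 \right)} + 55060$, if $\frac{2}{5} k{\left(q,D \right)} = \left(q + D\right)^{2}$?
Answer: $\frac{2126245}{2} \approx 1.0631 \cdot 10^{6}$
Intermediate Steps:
$k{\left(q,D \right)} = \frac{5 \left(D + q\right)^{2}}{2}$ ($k{\left(q,D \right)} = \frac{5 \left(q + D\right)^{2}}{2} = \frac{5 \left(D + q\right)^{2}}{2}$)
$k{\left(235,400 \right)} + 55060 = \frac{5 \left(400 + 235\right)^{2}}{2} + 55060 = \frac{5 \cdot 635^{2}}{2} + 55060 = \frac{5}{2} \cdot 403225 + 55060 = \frac{2016125}{2} + 55060 = \frac{2126245}{2}$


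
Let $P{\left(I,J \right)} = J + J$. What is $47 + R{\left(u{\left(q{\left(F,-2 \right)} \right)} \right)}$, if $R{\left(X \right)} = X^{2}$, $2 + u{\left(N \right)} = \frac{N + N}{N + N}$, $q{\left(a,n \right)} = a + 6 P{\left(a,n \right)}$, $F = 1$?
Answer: $48$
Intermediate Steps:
$P{\left(I,J \right)} = 2 J$
$q{\left(a,n \right)} = a + 12 n$ ($q{\left(a,n \right)} = a + 6 \cdot 2 n = a + 12 n$)
$u{\left(N \right)} = -1$ ($u{\left(N \right)} = -2 + \frac{N + N}{N + N} = -2 + \frac{2 N}{2 N} = -2 + 2 N \frac{1}{2 N} = -2 + 1 = -1$)
$47 + R{\left(u{\left(q{\left(F,-2 \right)} \right)} \right)} = 47 + \left(-1\right)^{2} = 47 + 1 = 48$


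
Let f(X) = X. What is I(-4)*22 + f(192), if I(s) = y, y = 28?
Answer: 808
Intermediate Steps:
I(s) = 28
I(-4)*22 + f(192) = 28*22 + 192 = 616 + 192 = 808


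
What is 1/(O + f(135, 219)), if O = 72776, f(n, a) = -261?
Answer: 1/72515 ≈ 1.3790e-5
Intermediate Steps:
1/(O + f(135, 219)) = 1/(72776 - 261) = 1/72515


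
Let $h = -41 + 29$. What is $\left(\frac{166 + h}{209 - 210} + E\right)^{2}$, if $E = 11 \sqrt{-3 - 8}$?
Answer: $22385 - 3388 i \sqrt{11} \approx 22385.0 - 11237.0 i$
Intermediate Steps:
$h = -12$
$E = 11 i \sqrt{11}$ ($E = 11 \sqrt{-11} = 11 i \sqrt{11} \approx 36.483 i$)
$\left(\frac{166 + h}{209 - 210} + E\right)^{2} = \left(\frac{166 - 12}{209 - 210} + 11 i \sqrt{11}\right)^{2} = \left(\frac{154}{-1} + 11 i \sqrt{11}\right)^{2} = \left(154 \left(-1\right) + 11 i \sqrt{11}\right)^{2} = \left(-154 + 11 i \sqrt{11}\right)^{2}$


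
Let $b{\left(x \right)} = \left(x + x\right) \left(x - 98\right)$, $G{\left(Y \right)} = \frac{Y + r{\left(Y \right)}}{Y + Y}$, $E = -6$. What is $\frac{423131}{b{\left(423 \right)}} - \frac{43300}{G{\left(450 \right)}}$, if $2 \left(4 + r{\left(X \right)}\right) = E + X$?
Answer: $- \frac{2678629712123}{45916650} \approx -58337.0$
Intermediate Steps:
$r{\left(X \right)} = -7 + \frac{X}{2}$ ($r{\left(X \right)} = -4 + \frac{-6 + X}{2} = -4 + \left(-3 + \frac{X}{2}\right) = -7 + \frac{X}{2}$)
$G{\left(Y \right)} = \frac{-7 + \frac{3 Y}{2}}{2 Y}$ ($G{\left(Y \right)} = \frac{Y + \left(-7 + \frac{Y}{2}\right)}{Y + Y} = \frac{-7 + \frac{3 Y}{2}}{2 Y}$)
$b{\left(x \right)} = 2 x \left(-98 + x\right)$
$\frac{423131}{b{\left(423 \right)}} - \frac{43300}{G{\left(450 \right)}} = \frac{423131}{2 \cdot 423 \left(-98 + 423\right)} - \frac{43300}{\frac{1}{4} \cdot \frac{1}{450} \left(-14 + 3 \cdot 450\right)} = \frac{423131}{2 \cdot 423 \cdot 325} - \frac{43300}{\frac{1}{4} \cdot \frac{1}{450} \left(-14 + 1350\right)} = \frac{423131}{274950} - \frac{43300}{\frac{1}{4} \cdot \frac{1}{450} \cdot 1336} = 423131 \cdot \frac{1}{274950} - \frac{43300}{\frac{167}{225}} = \frac{423131}{274950} - \frac{9742500}{167} = - \frac{2678629712123}{45916650}$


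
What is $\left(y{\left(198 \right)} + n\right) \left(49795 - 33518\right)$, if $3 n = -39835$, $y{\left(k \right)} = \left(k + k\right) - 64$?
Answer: $- \frac{632182403}{3} \approx -2.1073 \cdot 10^{8}$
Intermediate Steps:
$y{\left(k \right)} = -64 + 2 k$ ($y{\left(k \right)} = 2 k - 64 = -64 + 2 k$)
$n = - \frac{39835}{3}$ ($n = \frac{1}{3} \left(-39835\right) = - \frac{39835}{3} \approx -13278.0$)
$\left(y{\left(198 \right)} + n\right) \left(49795 - 33518\right) = \left(\left(-64 + 2 \cdot 198\right) - \frac{39835}{3}\right) \left(49795 - 33518\right) = \left(\left(-64 + 396\right) - \frac{39835}{3}\right) \left(49795 - 33518\right) = \left(332 - \frac{39835}{3}\right) 16277 = \left(- \frac{38839}{3}\right) 16277 = - \frac{632182403}{3}$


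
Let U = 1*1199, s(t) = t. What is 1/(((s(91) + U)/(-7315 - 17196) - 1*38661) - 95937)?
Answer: -24511/3299132868 ≈ -7.4295e-6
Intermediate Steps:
U = 1199
1/(((s(91) + U)/(-7315 - 17196) - 1*38661) - 95937) = 1/(((91 + 1199)/(-7315 - 17196) - 1*38661) - 95937) = 1/((1290/(-24511) - 38661) - 95937) = 1/((1290*(-1/24511) - 38661) - 95937) = 1/((-1290/24511 - 38661) - 95937) = 1/(-947621061/24511 - 95937) = 1/(-3299132868/24511) = -24511/3299132868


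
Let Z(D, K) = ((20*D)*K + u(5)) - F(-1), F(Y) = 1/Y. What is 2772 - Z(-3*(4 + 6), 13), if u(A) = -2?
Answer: 10573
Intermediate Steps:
Z(D, K) = -1 + 20*D*K (Z(D, K) = ((20*D)*K - 2) - 1/(-1) = (20*D*K - 2) - 1*(-1) = (-2 + 20*D*K) + 1 = -1 + 20*D*K)
2772 - Z(-3*(4 + 6), 13) = 2772 - (-1 + 20*(-3*(4 + 6))*13) = 2772 - (-1 + 20*(-3*10)*13) = 2772 - (-1 + 20*(-30)*13) = 2772 - (-1 - 7800) = 2772 - 1*(-7801) = 2772 + 7801 = 10573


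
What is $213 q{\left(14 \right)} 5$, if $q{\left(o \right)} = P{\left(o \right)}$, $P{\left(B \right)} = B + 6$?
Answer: $21300$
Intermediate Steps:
$P{\left(B \right)} = 6 + B$
$q{\left(o \right)} = 6 + o$
$213 q{\left(14 \right)} 5 = 213 \left(6 + 14\right) 5 = 213 \cdot 20 \cdot 5 = 4260 \cdot 5 = 21300$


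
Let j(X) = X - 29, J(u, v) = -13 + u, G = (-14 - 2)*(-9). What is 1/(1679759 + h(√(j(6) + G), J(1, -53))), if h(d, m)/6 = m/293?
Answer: 293/492169315 ≈ 5.9532e-7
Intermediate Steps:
G = 144 (G = -16*(-9) = 144)
j(X) = -29 + X
h(d, m) = 6*m/293 (h(d, m) = 6*(m/293) = 6*m/293)
1/(1679759 + h(√(j(6) + G), J(1, -53))) = 1/(1679759 + 6*(-13 + 1)/293) = 1/(1679759 + (6/293)*(-12)) = 1/(1679759 - 72/293) = 1/(492169315/293) = 293/492169315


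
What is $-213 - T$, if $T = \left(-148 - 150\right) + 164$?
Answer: $-79$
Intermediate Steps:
$T = -134$ ($T = -298 + 164 = -134$)
$-213 - T = -213 - -134 = -213 + 134 = -79$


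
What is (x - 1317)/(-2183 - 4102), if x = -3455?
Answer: 4772/6285 ≈ 0.75927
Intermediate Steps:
(x - 1317)/(-2183 - 4102) = (-3455 - 1317)/(-2183 - 4102) = -4772/(-6285) = -4772*(-1/6285) = 4772/6285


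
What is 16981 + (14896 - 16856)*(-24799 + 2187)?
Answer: 44336501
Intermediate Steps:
16981 + (14896 - 16856)*(-24799 + 2187) = 16981 - 1960*(-22612) = 16981 + 44319520 = 44336501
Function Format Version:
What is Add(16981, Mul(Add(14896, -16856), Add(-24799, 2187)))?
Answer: 44336501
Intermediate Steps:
Add(16981, Mul(Add(14896, -16856), Add(-24799, 2187))) = Add(16981, Mul(-1960, -22612)) = Add(16981, 44319520) = 44336501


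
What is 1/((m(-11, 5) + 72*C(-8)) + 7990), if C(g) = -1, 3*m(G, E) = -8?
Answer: 3/23746 ≈ 0.00012634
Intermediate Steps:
m(G, E) = -8/3 (m(G, E) = (⅓)*(-8) = -8/3)
1/((m(-11, 5) + 72*C(-8)) + 7990) = 1/((-8/3 + 72*(-1)) + 7990) = 1/((-8/3 - 72) + 7990) = 1/(-224/3 + 7990) = 1/(23746/3) = 3/23746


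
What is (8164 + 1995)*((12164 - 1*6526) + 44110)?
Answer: 505389932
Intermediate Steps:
(8164 + 1995)*((12164 - 1*6526) + 44110) = 10159*((12164 - 6526) + 44110) = 10159*(5638 + 44110) = 10159*49748 = 505389932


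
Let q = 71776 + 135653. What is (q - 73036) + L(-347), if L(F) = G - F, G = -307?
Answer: 134433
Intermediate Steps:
q = 207429
L(F) = -307 - F
(q - 73036) + L(-347) = (207429 - 73036) + (-307 - 1*(-347)) = 134393 + (-307 + 347) = 134393 + 40 = 134433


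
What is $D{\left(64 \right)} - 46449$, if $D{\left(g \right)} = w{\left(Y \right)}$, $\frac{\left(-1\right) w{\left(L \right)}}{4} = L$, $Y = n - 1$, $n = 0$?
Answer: $-46445$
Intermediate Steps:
$Y = -1$ ($Y = 0 - 1 = -1$)
$w{\left(L \right)} = - 4 L$
$D{\left(g \right)} = 4$ ($D{\left(g \right)} = \left(-4\right) \left(-1\right) = 4$)
$D{\left(64 \right)} - 46449 = 4 - 46449 = -46445$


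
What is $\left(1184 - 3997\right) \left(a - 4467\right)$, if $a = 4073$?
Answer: $1108322$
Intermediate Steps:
$\left(1184 - 3997\right) \left(a - 4467\right) = \left(1184 - 3997\right) \left(4073 - 4467\right) = \left(-2813\right) \left(-394\right) = 1108322$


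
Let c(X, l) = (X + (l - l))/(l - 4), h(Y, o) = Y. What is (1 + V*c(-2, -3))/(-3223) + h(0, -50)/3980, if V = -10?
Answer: 13/22561 ≈ 0.00057622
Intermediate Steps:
c(X, l) = X/(-4 + l) (c(X, l) = (X + 0)/(-4 + l) = X/(-4 + l))
(1 + V*c(-2, -3))/(-3223) + h(0, -50)/3980 = (1 - (-20)/(-4 - 3))/(-3223) + 0/3980 = (1 - (-20)/(-7))*(-1/3223) + 0*(1/3980) = (1 - (-20)*(-1)/7)*(-1/3223) + 0 = (1 - 10*2/7)*(-1/3223) + 0 = (1 - 20/7)*(-1/3223) + 0 = -13/7*(-1/3223) + 0 = 13/22561 + 0 = 13/22561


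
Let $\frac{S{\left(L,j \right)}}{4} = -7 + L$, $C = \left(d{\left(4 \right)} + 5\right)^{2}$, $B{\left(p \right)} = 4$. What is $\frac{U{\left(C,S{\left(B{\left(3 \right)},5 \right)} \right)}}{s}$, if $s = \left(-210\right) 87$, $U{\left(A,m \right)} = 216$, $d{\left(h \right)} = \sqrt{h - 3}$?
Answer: $- \frac{12}{1015} \approx -0.011823$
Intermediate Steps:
$d{\left(h \right)} = \sqrt{-3 + h}$
$C = 36$ ($C = \left(\sqrt{-3 + 4} + 5\right)^{2} = \left(\sqrt{1} + 5\right)^{2} = \left(1 + 5\right)^{2} = 6^{2} = 36$)
$S{\left(L,j \right)} = -28 + 4 L$ ($S{\left(L,j \right)} = 4 \left(-7 + L\right) = -28 + 4 L$)
$s = -18270$
$\frac{U{\left(C,S{\left(B{\left(3 \right)},5 \right)} \right)}}{s} = \frac{216}{-18270} = 216 \left(- \frac{1}{18270}\right) = - \frac{12}{1015}$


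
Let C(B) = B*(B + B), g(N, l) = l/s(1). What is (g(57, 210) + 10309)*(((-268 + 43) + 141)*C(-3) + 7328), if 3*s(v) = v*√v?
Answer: 63621224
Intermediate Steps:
s(v) = v^(3/2)/3 (s(v) = (v*√v)/3 = v^(3/2)/3)
g(N, l) = 3*l (g(N, l) = l/((1^(3/2)/3)) = l/(((⅓)*1)) = l/(⅓) = l*3 = 3*l)
C(B) = 2*B² (C(B) = B*(2*B) = 2*B²)
(g(57, 210) + 10309)*(((-268 + 43) + 141)*C(-3) + 7328) = (3*210 + 10309)*(((-268 + 43) + 141)*(2*(-3)²) + 7328) = (630 + 10309)*((-225 + 141)*(2*9) + 7328) = 10939*(-84*18 + 7328) = 10939*(-1512 + 7328) = 10939*5816 = 63621224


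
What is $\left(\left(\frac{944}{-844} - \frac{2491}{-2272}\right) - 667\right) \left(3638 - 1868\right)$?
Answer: $- \frac{282992073675}{239696} \approx -1.1806 \cdot 10^{6}$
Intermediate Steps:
$\left(\left(\frac{944}{-844} - \frac{2491}{-2272}\right) - 667\right) \left(3638 - 1868\right) = \left(\left(944 \left(- \frac{1}{844}\right) - - \frac{2491}{2272}\right) - 667\right) 1770 = \left(\left(- \frac{236}{211} + \frac{2491}{2272}\right) - 667\right) 1770 = \left(- \frac{10591}{479392} - 667\right) 1770 = \left(- \frac{319765055}{479392}\right) 1770 = - \frac{282992073675}{239696}$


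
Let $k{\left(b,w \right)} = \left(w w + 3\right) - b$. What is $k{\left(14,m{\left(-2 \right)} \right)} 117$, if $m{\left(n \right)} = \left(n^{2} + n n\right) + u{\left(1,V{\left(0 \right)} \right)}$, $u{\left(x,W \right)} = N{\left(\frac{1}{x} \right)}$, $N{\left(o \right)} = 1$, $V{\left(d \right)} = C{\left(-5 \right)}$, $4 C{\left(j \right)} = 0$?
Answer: $8190$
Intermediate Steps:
$C{\left(j \right)} = 0$ ($C{\left(j \right)} = \frac{1}{4} \cdot 0 = 0$)
$V{\left(d \right)} = 0$
$u{\left(x,W \right)} = 1$
$m{\left(n \right)} = 1 + 2 n^{2}$ ($m{\left(n \right)} = \left(n^{2} + n n\right) + 1 = \left(n^{2} + n^{2}\right) + 1 = 2 n^{2} + 1 = 1 + 2 n^{2}$)
$k{\left(b,w \right)} = 3 + w^{2} - b$ ($k{\left(b,w \right)} = \left(w^{2} + 3\right) - b = \left(3 + w^{2}\right) - b = 3 + w^{2} - b$)
$k{\left(14,m{\left(-2 \right)} \right)} 117 = \left(3 + \left(1 + 2 \left(-2\right)^{2}\right)^{2} - 14\right) 117 = \left(3 + \left(1 + 2 \cdot 4\right)^{2} - 14\right) 117 = \left(3 + \left(1 + 8\right)^{2} - 14\right) 117 = \left(3 + 9^{2} - 14\right) 117 = \left(3 + 81 - 14\right) 117 = 70 \cdot 117 = 8190$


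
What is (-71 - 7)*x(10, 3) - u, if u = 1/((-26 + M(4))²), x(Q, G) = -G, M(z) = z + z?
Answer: 75815/324 ≈ 234.00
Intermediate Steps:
M(z) = 2*z
u = 1/324 (u = 1/((-26 + 2*4)²) = 1/((-26 + 8)²) = 1/((-18)²) = 1/324 ≈ 0.0030864)
(-71 - 7)*x(10, 3) - u = (-71 - 7)*(-1*3) - 1*1/324 = -78*(-3) - 1/324 = 234 - 1/324 = 75815/324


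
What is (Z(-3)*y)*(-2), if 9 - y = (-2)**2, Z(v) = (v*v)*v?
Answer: 270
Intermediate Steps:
Z(v) = v**3 (Z(v) = v**2*v = v**3)
y = 5 (y = 9 - 1*(-2)**2 = 9 - 1*4 = 9 - 4 = 5)
(Z(-3)*y)*(-2) = ((-3)**3*5)*(-2) = -27*5*(-2) = -135*(-2) = 270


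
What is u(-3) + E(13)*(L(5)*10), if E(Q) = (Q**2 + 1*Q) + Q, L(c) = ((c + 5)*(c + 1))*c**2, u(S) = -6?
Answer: 2924994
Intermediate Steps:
L(c) = c**2*(1 + c)*(5 + c) (L(c) = ((5 + c)*(1 + c))*c**2 = ((1 + c)*(5 + c))*c**2 = c**2*(1 + c)*(5 + c))
E(Q) = Q**2 + 2*Q (E(Q) = (Q**2 + Q) + Q = (Q + Q**2) + Q = Q**2 + 2*Q)
u(-3) + E(13)*(L(5)*10) = -6 + (13*(2 + 13))*((5**2*(5 + 5**2 + 6*5))*10) = -6 + (13*15)*((25*(5 + 25 + 30))*10) = -6 + 195*((25*60)*10) = -6 + 195*(1500*10) = -6 + 195*15000 = -6 + 2925000 = 2924994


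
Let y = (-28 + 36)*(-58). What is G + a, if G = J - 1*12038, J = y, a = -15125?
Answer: -27627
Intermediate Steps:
y = -464 (y = 8*(-58) = -464)
J = -464
G = -12502 (G = -464 - 1*12038 = -464 - 12038 = -12502)
G + a = -12502 - 15125 = -27627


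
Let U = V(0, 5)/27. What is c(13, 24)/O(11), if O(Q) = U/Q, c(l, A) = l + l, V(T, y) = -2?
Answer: -3861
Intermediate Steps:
U = -2/27 ≈ -0.074074
c(l, A) = 2*l
O(Q) = -2/(27*Q)
c(13, 24)/O(11) = (2*13)/((-2/27/11)) = 26/((-2/27*1/11)) = 26/(-2/297) = 26*(-297/2) = -3861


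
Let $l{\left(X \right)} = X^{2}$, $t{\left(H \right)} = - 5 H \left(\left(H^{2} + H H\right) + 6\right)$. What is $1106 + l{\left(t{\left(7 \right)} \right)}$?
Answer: $13250706$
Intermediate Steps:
$t{\left(H \right)} = - 5 H \left(6 + 2 H^{2}\right)$ ($t{\left(H \right)} = - 5 H \left(\left(H^{2} + H^{2}\right) + 6\right) = - 5 H \left(2 H^{2} + 6\right) = - 5 H \left(6 + 2 H^{2}\right)$)
$1106 + l{\left(t{\left(7 \right)} \right)} = 1106 + \left(\left(-10\right) 7 \left(3 + 7^{2}\right)\right)^{2} = 1106 + \left(\left(-10\right) 7 \left(3 + 49\right)\right)^{2} = 1106 + \left(\left(-10\right) 7 \cdot 52\right)^{2} = 1106 + \left(-3640\right)^{2} = 1106 + 13249600 = 13250706$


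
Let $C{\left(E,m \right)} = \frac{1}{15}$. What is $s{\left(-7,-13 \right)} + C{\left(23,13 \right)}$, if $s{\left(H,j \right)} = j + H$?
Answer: $- \frac{299}{15} \approx -19.933$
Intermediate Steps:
$C{\left(E,m \right)} = \frac{1}{15}$
$s{\left(H,j \right)} = H + j$
$s{\left(-7,-13 \right)} + C{\left(23,13 \right)} = \left(-7 - 13\right) + \frac{1}{15} = -20 + \frac{1}{15} = - \frac{299}{15}$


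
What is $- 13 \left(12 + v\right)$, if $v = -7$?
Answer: $-65$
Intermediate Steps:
$- 13 \left(12 + v\right) = - 13 \left(12 - 7\right) = \left(-13\right) 5 = -65$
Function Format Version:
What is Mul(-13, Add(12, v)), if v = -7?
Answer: -65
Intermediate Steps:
Mul(-13, Add(12, v)) = Mul(-13, Add(12, -7)) = Mul(-13, 5) = -65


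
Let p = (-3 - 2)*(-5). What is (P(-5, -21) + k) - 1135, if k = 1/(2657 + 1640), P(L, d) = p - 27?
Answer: -4885688/4297 ≈ -1137.0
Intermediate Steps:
p = 25 (p = -5*(-5) = 25)
P(L, d) = -2 (P(L, d) = 25 - 27 = -2)
k = 1/4297 ≈ 0.00023272
(P(-5, -21) + k) - 1135 = (-2 + 1/4297) - 1135 = -8593/4297 - 1135 = -4885688/4297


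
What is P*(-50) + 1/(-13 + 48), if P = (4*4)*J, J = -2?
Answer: 56001/35 ≈ 1600.0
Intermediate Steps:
P = -32 (P = (4*4)*(-2) = 16*(-2) = -32)
P*(-50) + 1/(-13 + 48) = -32*(-50) + 1/(-13 + 48) = 1600 + 1/35 = 56001/35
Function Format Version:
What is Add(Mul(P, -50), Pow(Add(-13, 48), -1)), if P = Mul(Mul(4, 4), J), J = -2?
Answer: Rational(56001, 35) ≈ 1600.0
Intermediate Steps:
P = -32 (P = Mul(Mul(4, 4), -2) = Mul(16, -2) = -32)
Add(Mul(P, -50), Pow(Add(-13, 48), -1)) = Add(Mul(-32, -50), Pow(Add(-13, 48), -1)) = Add(1600, Pow(35, -1)) = Add(1600, Rational(1, 35)) = Rational(56001, 35)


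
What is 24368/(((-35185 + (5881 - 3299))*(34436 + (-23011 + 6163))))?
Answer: -6092/143355391 ≈ -4.2496e-5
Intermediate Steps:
24368/(((-35185 + (5881 - 3299))*(34436 + (-23011 + 6163)))) = 24368/(((-35185 + 2582)*(34436 - 16848))) = 24368/((-32603*17588)) = 24368/(-573421564) = 24368*(-1/573421564) = -6092/143355391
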